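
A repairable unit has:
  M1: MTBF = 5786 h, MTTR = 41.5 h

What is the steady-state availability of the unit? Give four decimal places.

0.9929

A(M1) = MTBF/(MTBF+MTTR) = 5786/(5786+41.5) = 0.9929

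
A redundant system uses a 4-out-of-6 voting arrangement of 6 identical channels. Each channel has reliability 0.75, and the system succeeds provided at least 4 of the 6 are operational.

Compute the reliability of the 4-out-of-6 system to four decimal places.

0.8306

R = Σ_{i=4}^{6} C(6,i) p^i (1−p)^{6−i} with p = 0.75
C(6,4)·0.75^4·0.25^2 = 0.296631
C(6,5)·0.75^5·0.25^1 = 0.355957
C(6,6)·0.75^6·0.25^0 = 0.177979
Sum = 0.8306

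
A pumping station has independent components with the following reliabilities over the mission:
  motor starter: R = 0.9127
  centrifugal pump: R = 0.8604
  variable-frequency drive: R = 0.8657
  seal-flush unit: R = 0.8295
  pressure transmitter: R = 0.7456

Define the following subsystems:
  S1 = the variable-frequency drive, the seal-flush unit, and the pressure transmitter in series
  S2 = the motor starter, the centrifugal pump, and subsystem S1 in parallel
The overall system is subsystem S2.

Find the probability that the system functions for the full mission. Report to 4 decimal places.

0.9943

Series (variable-frequency drive, seal-flush unit, and pressure transmitter): 0.865700 × 0.829500 × 0.745600 = 0.535414
Parallel (motor starter, centrifugal pump, and [0.535414]): 1 − (1 − 0.912700)(1 − 0.860400)(1 − 0.535414) = 0.9943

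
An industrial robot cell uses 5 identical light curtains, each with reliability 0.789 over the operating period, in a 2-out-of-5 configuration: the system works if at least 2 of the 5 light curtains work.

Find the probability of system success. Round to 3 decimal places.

R = Σ_{i=2}^{5} C(5,i) p^i (1−p)^{5−i} with p = 0.789
C(5,2)·0.789^2·0.211^3 = 0.05848
C(5,3)·0.789^3·0.211^2 = 0.21867
C(5,4)·0.789^4·0.211^1 = 0.40885
C(5,5)·0.789^5·0.211^0 = 0.30576
Sum = 0.992

0.992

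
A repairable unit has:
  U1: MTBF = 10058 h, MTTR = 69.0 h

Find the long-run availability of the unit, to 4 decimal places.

A(U1) = MTBF/(MTBF+MTTR) = 10058/(10058+69.0) = 0.9932

0.9932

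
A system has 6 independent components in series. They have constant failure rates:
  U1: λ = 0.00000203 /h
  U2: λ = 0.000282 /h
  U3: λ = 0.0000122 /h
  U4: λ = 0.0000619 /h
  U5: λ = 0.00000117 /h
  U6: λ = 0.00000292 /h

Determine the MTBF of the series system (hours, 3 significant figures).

Series of exponential components: λ_sys = Σ λ_i
λ_sys = 0.00000203 + 0.000282 + 0.0000122 + 0.0000619 + 0.00000117 + 0.00000292 = 3.6222e-04 /h
MTBF = 1 / λ_sys = 2760 h

2760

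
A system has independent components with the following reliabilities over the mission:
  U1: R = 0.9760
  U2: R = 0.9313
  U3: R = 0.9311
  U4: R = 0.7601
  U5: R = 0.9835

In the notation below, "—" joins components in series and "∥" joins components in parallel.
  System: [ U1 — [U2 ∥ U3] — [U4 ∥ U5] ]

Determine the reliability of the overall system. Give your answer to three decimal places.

Parallel (U2 and U3): 1 − (1 − 0.93130)(1 − 0.93110) = 0.99527
Parallel (U4 and U5): 1 − (1 − 0.76010)(1 − 0.98350) = 0.99604
Series (U1, [0.99527], and [0.99604]): 0.97600 × 0.99527 × 0.99604 = 0.968

0.968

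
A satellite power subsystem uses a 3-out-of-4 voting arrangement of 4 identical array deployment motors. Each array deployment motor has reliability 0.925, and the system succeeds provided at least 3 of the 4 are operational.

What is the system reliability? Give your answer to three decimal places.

0.970

R = Σ_{i=3}^{4} C(4,i) p^i (1−p)^{4−i} with p = 0.925
C(4,3)·0.925^3·0.075^1 = 0.23744
C(4,4)·0.925^4·0.075^0 = 0.73209
Sum = 0.970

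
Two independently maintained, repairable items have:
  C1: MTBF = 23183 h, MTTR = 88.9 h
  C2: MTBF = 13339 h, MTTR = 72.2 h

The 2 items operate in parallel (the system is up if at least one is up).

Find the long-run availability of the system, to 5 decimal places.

0.99998

A(C1) = MTBF/(MTBF+MTTR) = 23183/(23183+88.9) = 0.996180
A(C2) = MTBF/(MTBF+MTTR) = 13339/(13339+72.2) = 0.994616
Parallel availability: 1 − (1 − 0.996180)(1 − 0.994616) = 0.99998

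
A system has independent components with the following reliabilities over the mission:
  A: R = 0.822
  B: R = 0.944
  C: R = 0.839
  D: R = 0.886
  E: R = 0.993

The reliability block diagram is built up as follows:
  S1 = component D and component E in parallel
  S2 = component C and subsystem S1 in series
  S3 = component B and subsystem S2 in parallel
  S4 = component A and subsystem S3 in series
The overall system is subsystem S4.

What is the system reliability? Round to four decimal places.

0.8146

Parallel (D and E): 1 − (1 − 0.886000)(1 − 0.993000) = 0.999202
Series (C and [0.999202]): 0.839000 × 0.999202 = 0.838330
Parallel (B and [0.838330]): 1 − (1 − 0.944000)(1 − 0.838330) = 0.990946
Series (A and [0.990946]): 0.822000 × 0.990946 = 0.8146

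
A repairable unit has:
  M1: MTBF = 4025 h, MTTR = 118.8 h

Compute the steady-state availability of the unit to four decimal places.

A(M1) = MTBF/(MTBF+MTTR) = 4025/(4025+118.8) = 0.9713

0.9713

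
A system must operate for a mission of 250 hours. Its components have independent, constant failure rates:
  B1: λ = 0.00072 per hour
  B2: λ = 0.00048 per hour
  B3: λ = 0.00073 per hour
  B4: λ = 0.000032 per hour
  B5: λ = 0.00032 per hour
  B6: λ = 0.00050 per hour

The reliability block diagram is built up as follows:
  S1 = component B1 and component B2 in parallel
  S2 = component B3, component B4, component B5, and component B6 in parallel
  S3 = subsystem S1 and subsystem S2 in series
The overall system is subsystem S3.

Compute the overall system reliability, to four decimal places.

0.9814

R(B1) = exp(−0.00072 × 250) = 0.835270
R(B2) = exp(−0.00048 × 250) = 0.886920
R(B3) = exp(−0.00073 × 250) = 0.833185
R(B4) = exp(−0.000032 × 250) = 0.992032
R(B5) = exp(−0.00032 × 250) = 0.923116
R(B6) = exp(−0.00050 × 250) = 0.882497
Parallel (B1 and B2): 1 − (1 − 0.835270)(1 − 0.886920) = 0.981372
Parallel (B3, B4, B5, and B6): 1 − (1 − 0.833185)(1 − 0.992032)(1 − 0.923116)(1 − 0.882497) = 0.999988
Series ([0.981372] and [0.999988]): 0.981372 × 0.999988 = 0.9814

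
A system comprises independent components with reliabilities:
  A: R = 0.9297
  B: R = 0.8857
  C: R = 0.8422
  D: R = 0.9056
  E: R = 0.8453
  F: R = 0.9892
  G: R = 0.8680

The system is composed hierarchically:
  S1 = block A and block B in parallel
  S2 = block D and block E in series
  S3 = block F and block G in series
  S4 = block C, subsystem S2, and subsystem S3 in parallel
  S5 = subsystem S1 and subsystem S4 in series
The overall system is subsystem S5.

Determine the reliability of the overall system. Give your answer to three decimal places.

0.987

Parallel (A and B): 1 − (1 − 0.92970)(1 − 0.88570) = 0.99196
Series (D and E): 0.90560 × 0.84530 = 0.76550
Series (F and G): 0.98920 × 0.86800 = 0.85863
Parallel (C, [0.76550], and [0.85863]): 1 − (1 − 0.84220)(1 − 0.76550)(1 − 0.85863) = 0.99477
Series ([0.99196] and [0.99477]): 0.99196 × 0.99477 = 0.987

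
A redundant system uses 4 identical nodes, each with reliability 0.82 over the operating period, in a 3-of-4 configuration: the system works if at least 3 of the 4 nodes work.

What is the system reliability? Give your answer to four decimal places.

R = Σ_{i=3}^{4} C(4,i) p^i (1−p)^{4−i} with p = 0.82
C(4,3)·0.82^3·0.18^1 = 0.396985
C(4,4)·0.82^4·0.18^0 = 0.452122
Sum = 0.8491

0.8491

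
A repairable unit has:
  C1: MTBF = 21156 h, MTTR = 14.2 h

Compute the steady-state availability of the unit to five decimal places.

A(C1) = MTBF/(MTBF+MTTR) = 21156/(21156+14.2) = 0.99933

0.99933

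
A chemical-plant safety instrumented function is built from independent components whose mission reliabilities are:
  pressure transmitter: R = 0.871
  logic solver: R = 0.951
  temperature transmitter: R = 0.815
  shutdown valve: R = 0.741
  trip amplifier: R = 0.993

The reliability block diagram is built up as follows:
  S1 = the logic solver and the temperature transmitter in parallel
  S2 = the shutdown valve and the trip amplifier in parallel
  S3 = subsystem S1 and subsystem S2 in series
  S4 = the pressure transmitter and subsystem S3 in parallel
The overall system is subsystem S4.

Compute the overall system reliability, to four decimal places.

0.9986

Parallel (logic solver and temperature transmitter): 1 − (1 − 0.951000)(1 − 0.815000) = 0.990935
Parallel (shutdown valve and trip amplifier): 1 − (1 − 0.741000)(1 − 0.993000) = 0.998187
Series ([0.990935] and [0.998187]): 0.990935 × 0.998187 = 0.989138
Parallel (pressure transmitter and [0.989138]): 1 − (1 − 0.871000)(1 − 0.989138) = 0.9986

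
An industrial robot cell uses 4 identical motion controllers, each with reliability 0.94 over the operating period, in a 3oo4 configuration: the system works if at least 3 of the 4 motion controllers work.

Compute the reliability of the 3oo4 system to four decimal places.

0.9801

R = Σ_{i=3}^{4} C(4,i) p^i (1−p)^{4−i} with p = 0.94
C(4,3)·0.94^3·0.06^1 = 0.199340
C(4,4)·0.94^4·0.06^0 = 0.780749
Sum = 0.9801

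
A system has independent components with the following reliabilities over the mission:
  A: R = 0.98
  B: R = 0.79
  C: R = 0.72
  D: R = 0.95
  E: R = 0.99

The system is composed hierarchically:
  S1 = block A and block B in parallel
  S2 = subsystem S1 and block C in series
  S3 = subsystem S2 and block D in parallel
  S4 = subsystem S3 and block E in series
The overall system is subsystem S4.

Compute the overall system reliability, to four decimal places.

0.9760

Parallel (A and B): 1 − (1 − 0.980000)(1 − 0.790000) = 0.995800
Series ([0.995800] and C): 0.995800 × 0.720000 = 0.716976
Parallel ([0.716976] and D): 1 − (1 − 0.716976)(1 − 0.950000) = 0.985849
Series ([0.985849] and E): 0.985849 × 0.990000 = 0.9760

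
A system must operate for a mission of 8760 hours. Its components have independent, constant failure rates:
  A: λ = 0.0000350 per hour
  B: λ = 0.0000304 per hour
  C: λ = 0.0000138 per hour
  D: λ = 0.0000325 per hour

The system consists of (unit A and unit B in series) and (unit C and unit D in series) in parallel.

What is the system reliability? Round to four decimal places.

0.8546

R(A) = exp(−0.0000350 × 8760) = 0.735945
R(B) = exp(−0.0000304 × 8760) = 0.766206
R(C) = exp(−0.0000138 × 8760) = 0.886133
R(D) = exp(−0.0000325 × 8760) = 0.752240
Series (A and B): 0.735945 × 0.766206 = 0.563885
Series (C and D): 0.886133 × 0.752240 = 0.666585
Parallel ([0.563885] and [0.666585]): 1 − (1 − 0.563885)(1 − 0.666585) = 0.8546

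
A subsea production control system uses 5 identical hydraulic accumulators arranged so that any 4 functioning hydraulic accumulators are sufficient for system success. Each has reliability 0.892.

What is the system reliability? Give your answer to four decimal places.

R = Σ_{i=4}^{5} C(5,i) p^i (1−p)^{5−i} with p = 0.892
C(5,4)·0.892^4·0.108^1 = 0.341864
C(5,5)·0.892^5·0.108^0 = 0.564708
Sum = 0.9066

0.9066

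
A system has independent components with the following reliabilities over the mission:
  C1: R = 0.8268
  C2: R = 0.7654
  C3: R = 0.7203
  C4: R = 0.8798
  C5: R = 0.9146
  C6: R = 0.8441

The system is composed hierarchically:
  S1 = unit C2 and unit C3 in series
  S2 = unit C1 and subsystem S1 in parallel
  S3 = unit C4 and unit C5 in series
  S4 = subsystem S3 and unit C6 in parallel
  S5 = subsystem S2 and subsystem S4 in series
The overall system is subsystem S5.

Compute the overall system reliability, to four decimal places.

0.8942

Series (C2 and C3): 0.765400 × 0.720300 = 0.551318
Parallel (C1 and [0.551318]): 1 − (1 − 0.826800)(1 − 0.551318) = 0.922288
Series (C4 and C5): 0.879800 × 0.914600 = 0.804665
Parallel ([0.804665] and C6): 1 − (1 − 0.804665)(1 − 0.844100) = 0.969547
Series ([0.922288] and [0.969547]): 0.922288 × 0.969547 = 0.8942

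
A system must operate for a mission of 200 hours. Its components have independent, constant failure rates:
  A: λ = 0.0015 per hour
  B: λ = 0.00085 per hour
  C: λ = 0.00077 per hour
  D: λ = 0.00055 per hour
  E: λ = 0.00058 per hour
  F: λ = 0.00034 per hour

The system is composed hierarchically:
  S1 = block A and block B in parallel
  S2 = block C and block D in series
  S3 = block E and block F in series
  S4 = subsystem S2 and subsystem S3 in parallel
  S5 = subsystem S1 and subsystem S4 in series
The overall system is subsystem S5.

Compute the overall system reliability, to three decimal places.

R(A) = exp(−0.0015 × 200) = 0.74082
R(B) = exp(−0.00085 × 200) = 0.84366
R(C) = exp(−0.00077 × 200) = 0.85727
R(D) = exp(−0.00055 × 200) = 0.89583
R(E) = exp(−0.00058 × 200) = 0.89048
R(F) = exp(−0.00034 × 200) = 0.93426
Parallel (A and B): 1 − (1 − 0.74082)(1 − 0.84366) = 0.95948
Series (C and D): 0.85727 × 0.89583 = 0.76797
Series (E and F): 0.89048 × 0.93426 = 0.83194
Parallel ([0.76797] and [0.83194]): 1 − (1 − 0.76797)(1 − 0.83194) = 0.96101
Series ([0.95948] and [0.96101]): 0.95948 × 0.96101 = 0.922

0.922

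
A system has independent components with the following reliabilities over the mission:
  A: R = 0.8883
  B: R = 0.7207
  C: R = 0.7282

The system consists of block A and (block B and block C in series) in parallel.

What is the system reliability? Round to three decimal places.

Series (B and C): 0.72070 × 0.72820 = 0.52481
Parallel (A and [0.52481]): 1 − (1 − 0.88830)(1 − 0.52481) = 0.947

0.947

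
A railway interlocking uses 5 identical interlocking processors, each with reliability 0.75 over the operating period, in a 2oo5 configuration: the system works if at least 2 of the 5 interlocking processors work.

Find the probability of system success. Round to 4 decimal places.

R = Σ_{i=2}^{5} C(5,i) p^i (1−p)^{5−i} with p = 0.75
C(5,2)·0.75^2·0.25^3 = 0.087891
C(5,3)·0.75^3·0.25^2 = 0.263672
C(5,4)·0.75^4·0.25^1 = 0.395508
C(5,5)·0.75^5·0.25^0 = 0.237305
Sum = 0.9844

0.9844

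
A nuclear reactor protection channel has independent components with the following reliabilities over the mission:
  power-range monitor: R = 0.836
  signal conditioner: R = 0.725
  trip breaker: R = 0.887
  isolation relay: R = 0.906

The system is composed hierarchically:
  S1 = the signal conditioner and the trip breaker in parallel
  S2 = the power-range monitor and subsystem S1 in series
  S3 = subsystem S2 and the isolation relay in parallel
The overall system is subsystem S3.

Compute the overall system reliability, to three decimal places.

0.982

Parallel (signal conditioner and trip breaker): 1 − (1 − 0.72500)(1 − 0.88700) = 0.96893
Series (power-range monitor and [0.96893]): 0.83600 × 0.96893 = 0.81003
Parallel ([0.81003] and isolation relay): 1 − (1 − 0.81003)(1 − 0.90600) = 0.982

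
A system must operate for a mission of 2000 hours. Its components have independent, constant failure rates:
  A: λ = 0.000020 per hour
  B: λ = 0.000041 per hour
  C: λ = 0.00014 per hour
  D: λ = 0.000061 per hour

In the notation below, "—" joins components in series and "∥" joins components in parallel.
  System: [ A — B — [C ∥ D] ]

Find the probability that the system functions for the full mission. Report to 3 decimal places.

0.860

R(A) = exp(−0.000020 × 2000) = 0.96079
R(B) = exp(−0.000041 × 2000) = 0.92127
R(C) = exp(−0.00014 × 2000) = 0.75578
R(D) = exp(−0.000061 × 2000) = 0.88515
Parallel (C and D): 1 − (1 − 0.75578)(1 − 0.88515) = 0.97195
Series (A, B, and [0.97195]): 0.96079 × 0.92127 × 0.97195 = 0.860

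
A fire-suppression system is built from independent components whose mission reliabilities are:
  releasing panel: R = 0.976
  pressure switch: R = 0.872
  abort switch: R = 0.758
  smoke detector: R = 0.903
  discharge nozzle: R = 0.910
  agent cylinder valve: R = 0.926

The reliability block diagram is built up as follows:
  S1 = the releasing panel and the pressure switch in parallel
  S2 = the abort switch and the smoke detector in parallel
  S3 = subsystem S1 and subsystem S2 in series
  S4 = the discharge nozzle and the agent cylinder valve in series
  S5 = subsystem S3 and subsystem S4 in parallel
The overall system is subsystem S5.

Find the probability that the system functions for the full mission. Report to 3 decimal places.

Parallel (releasing panel and pressure switch): 1 − (1 − 0.97600)(1 − 0.87200) = 0.99693
Parallel (abort switch and smoke detector): 1 − (1 − 0.75800)(1 − 0.90300) = 0.97653
Series ([0.99693] and [0.97653]): 0.99693 × 0.97653 = 0.97353
Series (discharge nozzle and agent cylinder valve): 0.91000 × 0.92600 = 0.84266
Parallel ([0.97353] and [0.84266]): 1 − (1 − 0.97353)(1 − 0.84266) = 0.996

0.996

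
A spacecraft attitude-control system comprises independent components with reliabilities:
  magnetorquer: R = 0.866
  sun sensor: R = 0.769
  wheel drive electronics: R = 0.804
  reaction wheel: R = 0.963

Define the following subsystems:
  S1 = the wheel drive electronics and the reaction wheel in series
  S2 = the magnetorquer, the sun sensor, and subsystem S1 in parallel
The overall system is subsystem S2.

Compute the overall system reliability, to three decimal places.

0.993

Series (wheel drive electronics and reaction wheel): 0.80400 × 0.96300 = 0.77425
Parallel (magnetorquer, sun sensor, and [0.77425]): 1 − (1 − 0.86600)(1 − 0.76900)(1 − 0.77425) = 0.993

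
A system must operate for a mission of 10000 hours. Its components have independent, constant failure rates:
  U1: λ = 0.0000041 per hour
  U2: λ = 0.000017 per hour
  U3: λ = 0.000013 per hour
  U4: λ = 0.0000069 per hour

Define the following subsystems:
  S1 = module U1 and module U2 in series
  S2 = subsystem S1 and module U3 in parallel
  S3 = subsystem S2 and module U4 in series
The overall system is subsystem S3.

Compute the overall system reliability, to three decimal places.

R(U1) = exp(−0.0000041 × 10000) = 0.95983
R(U2) = exp(−0.000017 × 10000) = 0.84366
R(U3) = exp(−0.000013 × 10000) = 0.87810
R(U4) = exp(−0.0000069 × 10000) = 0.93333
Series (U1 and U2): 0.95983 × 0.84366 = 0.80977
Parallel ([0.80977] and U3): 1 − (1 − 0.80977)(1 − 0.87810) = 0.97681
Series ([0.97681] and U4): 0.97681 × 0.93333 = 0.912

0.912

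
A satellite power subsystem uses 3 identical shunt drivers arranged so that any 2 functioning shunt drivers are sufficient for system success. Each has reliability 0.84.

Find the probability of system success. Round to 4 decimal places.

R = Σ_{i=2}^{3} C(3,i) p^i (1−p)^{3−i} with p = 0.84
C(3,2)·0.84^2·0.16^1 = 0.338688
C(3,3)·0.84^3·0.16^0 = 0.592704
Sum = 0.9314

0.9314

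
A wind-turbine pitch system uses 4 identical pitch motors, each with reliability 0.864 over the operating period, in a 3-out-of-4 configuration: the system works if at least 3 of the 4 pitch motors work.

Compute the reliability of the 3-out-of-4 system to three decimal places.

R = Σ_{i=3}^{4} C(4,i) p^i (1−p)^{4−i} with p = 0.864
C(4,3)·0.864^3·0.136^1 = 0.35087
C(4,4)·0.864^4·0.136^0 = 0.55726
Sum = 0.908

0.908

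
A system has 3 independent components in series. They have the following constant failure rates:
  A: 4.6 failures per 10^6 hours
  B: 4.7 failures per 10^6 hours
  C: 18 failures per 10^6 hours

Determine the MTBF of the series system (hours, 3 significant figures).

36600

Series of exponential components: λ_sys = Σ λ_i
λ_sys = 0.0000046 + 0.0000047 + 0.000018 = 2.7300e-05 /h
MTBF = 1 / λ_sys = 36600 h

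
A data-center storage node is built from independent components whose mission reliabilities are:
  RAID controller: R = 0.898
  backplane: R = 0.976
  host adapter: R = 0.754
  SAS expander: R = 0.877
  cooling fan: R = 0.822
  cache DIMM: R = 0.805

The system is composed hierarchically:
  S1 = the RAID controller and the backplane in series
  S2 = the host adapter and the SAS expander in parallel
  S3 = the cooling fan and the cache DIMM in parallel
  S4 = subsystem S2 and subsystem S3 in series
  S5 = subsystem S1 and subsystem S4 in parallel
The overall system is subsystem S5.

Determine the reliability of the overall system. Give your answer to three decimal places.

0.992

Series (RAID controller and backplane): 0.89800 × 0.97600 = 0.87645
Parallel (host adapter and SAS expander): 1 − (1 − 0.75400)(1 − 0.87700) = 0.96974
Parallel (cooling fan and cache DIMM): 1 − (1 − 0.82200)(1 − 0.80500) = 0.96529
Series ([0.96974] and [0.96529]): 0.96974 × 0.96529 = 0.93608
Parallel ([0.87645] and [0.93608]): 1 − (1 − 0.87645)(1 − 0.93608) = 0.992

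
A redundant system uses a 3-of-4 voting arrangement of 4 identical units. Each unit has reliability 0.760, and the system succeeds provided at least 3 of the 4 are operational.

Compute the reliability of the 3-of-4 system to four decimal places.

R = Σ_{i=3}^{4} C(4,i) p^i (1−p)^{4−i} with p = 0.760
C(4,3)·0.760^3·0.240^1 = 0.421417
C(4,4)·0.760^4·0.240^0 = 0.333622
Sum = 0.7550

0.7550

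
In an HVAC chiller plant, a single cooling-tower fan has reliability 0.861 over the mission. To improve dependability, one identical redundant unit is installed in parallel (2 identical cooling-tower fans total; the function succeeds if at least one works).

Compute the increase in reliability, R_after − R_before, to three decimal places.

R_before = 0.861
R_after = 1 − (1 − 0.861)^2 = 0.981
ΔR = 0.981 − 0.861 = 0.120

0.120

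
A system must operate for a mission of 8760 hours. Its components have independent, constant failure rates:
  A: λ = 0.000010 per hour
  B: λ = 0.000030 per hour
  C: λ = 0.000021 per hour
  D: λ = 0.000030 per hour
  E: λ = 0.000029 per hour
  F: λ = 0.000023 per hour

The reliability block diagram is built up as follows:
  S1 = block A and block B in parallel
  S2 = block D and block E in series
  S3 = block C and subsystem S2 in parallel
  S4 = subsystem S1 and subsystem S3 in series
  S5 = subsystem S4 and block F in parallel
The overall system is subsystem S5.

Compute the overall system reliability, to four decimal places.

0.9843

R(A) = exp(−0.000010 × 8760) = 0.916127
R(B) = exp(−0.000030 × 8760) = 0.768896
R(C) = exp(−0.000021 × 8760) = 0.831969
R(D) = exp(−0.000030 × 8760) = 0.768896
R(E) = exp(−0.000029 × 8760) = 0.775661
R(F) = exp(−0.000023 × 8760) = 0.817520
Parallel (A and B): 1 − (1 − 0.916127)(1 − 0.768896) = 0.980617
Series (D and E): 0.768896 × 0.775661 = 0.596403
Parallel (C and [0.596403]): 1 − (1 − 0.831969)(1 − 0.596403) = 0.932183
Series ([0.980617] and [0.932183]): 0.980617 × 0.932183 = 0.914114
Parallel ([0.914114] and F): 1 − (1 − 0.914114)(1 − 0.817520) = 0.9843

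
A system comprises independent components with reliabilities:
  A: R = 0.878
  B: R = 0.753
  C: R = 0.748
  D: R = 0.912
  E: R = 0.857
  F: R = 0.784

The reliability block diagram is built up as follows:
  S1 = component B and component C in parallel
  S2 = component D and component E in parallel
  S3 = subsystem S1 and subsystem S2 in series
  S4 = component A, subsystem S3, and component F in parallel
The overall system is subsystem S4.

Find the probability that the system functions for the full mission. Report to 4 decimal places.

Parallel (B and C): 1 − (1 − 0.753000)(1 − 0.748000) = 0.937756
Parallel (D and E): 1 − (1 − 0.912000)(1 − 0.857000) = 0.987416
Series ([0.937756] and [0.987416]): 0.937756 × 0.987416 = 0.925955
Parallel (A, [0.925955], and F): 1 − (1 − 0.878000)(1 − 0.925955)(1 − 0.784000) = 0.9980

0.9980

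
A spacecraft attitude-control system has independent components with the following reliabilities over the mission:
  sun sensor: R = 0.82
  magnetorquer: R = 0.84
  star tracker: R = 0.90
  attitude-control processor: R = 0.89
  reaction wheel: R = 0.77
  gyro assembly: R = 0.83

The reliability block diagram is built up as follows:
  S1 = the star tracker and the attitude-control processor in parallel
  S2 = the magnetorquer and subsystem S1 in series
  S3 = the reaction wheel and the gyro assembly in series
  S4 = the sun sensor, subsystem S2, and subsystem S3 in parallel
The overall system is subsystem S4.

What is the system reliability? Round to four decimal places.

Parallel (star tracker and attitude-control processor): 1 − (1 − 0.900000)(1 − 0.890000) = 0.989000
Series (magnetorquer and [0.989000]): 0.840000 × 0.989000 = 0.830760
Series (reaction wheel and gyro assembly): 0.770000 × 0.830000 = 0.639100
Parallel (sun sensor, [0.830760], and [0.639100]): 1 − (1 − 0.820000)(1 − 0.830760)(1 − 0.639100) = 0.9890

0.9890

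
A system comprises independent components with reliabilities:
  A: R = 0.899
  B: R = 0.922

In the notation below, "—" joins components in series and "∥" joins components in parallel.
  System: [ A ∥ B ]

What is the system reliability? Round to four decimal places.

Parallel (A and B): 1 − (1 − 0.899000)(1 − 0.922000) = 0.9921

0.9921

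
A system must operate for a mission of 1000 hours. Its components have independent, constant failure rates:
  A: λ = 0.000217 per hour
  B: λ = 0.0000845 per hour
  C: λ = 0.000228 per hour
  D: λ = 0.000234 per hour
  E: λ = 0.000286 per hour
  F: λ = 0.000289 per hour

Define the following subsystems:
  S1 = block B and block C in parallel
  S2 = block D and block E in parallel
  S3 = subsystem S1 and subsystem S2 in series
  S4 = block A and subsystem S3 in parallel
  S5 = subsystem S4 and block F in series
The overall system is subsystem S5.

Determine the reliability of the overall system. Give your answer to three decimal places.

0.739

R(A) = exp(−0.000217 × 1000) = 0.80493
R(B) = exp(−0.0000845 × 1000) = 0.91897
R(C) = exp(−0.000228 × 1000) = 0.79612
R(D) = exp(−0.000234 × 1000) = 0.79136
R(E) = exp(−0.000286 × 1000) = 0.75126
R(F) = exp(−0.000289 × 1000) = 0.74901
Parallel (B and C): 1 − (1 − 0.91897)(1 − 0.79612) = 0.98348
Parallel (D and E): 1 − (1 − 0.79136)(1 − 0.75126) = 0.94810
Series ([0.98348] and [0.94810]): 0.98348 × 0.94810 = 0.93244
Parallel (A and [0.93244]): 1 − (1 − 0.80493)(1 − 0.93244) = 0.98682
Series ([0.98682] and F): 0.98682 × 0.74901 = 0.739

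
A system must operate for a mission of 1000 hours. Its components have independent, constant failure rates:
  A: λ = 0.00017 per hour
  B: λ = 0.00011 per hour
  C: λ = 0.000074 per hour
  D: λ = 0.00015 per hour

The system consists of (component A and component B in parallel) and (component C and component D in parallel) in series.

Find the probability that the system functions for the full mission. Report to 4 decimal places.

R(A) = exp(−0.00017 × 1000) = 0.843665
R(B) = exp(−0.00011 × 1000) = 0.895834
R(C) = exp(−0.000074 × 1000) = 0.928672
R(D) = exp(−0.00015 × 1000) = 0.860708
Parallel (A and B): 1 − (1 − 0.843665)(1 − 0.895834) = 0.983715
Parallel (C and D): 1 − (1 − 0.928672)(1 − 0.860708) = 0.990065
Series ([0.983715] and [0.990065]): 0.983715 × 0.990065 = 0.9739

0.9739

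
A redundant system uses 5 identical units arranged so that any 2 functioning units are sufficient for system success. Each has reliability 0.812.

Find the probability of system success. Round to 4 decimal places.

0.9947

R = Σ_{i=2}^{5} C(5,i) p^i (1−p)^{5−i} with p = 0.812
C(5,2)·0.812^2·0.188^3 = 0.043811
C(5,3)·0.812^3·0.188^2 = 0.189227
C(5,4)·0.812^4·0.188^1 = 0.408650
C(5,5)·0.812^5·0.188^0 = 0.353004
Sum = 0.9947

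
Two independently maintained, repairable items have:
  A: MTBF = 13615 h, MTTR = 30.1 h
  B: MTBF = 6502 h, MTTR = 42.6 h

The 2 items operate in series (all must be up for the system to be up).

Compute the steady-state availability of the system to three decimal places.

0.991

A(A) = MTBF/(MTBF+MTTR) = 13615/(13615+30.1) = 0.997794
A(B) = MTBF/(MTBF+MTTR) = 6502/(6502+42.6) = 0.993491
Series availability: 0.997794 × 0.993491 = 0.991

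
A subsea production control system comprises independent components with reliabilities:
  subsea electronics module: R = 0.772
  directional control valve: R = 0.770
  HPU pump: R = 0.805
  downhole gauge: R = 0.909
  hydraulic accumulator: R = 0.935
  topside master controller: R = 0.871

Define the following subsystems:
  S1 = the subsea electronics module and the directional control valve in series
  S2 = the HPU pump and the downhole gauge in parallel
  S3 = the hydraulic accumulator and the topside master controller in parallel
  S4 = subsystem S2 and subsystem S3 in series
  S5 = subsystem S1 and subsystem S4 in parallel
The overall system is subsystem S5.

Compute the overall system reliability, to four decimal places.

Series (subsea electronics module and directional control valve): 0.772000 × 0.770000 = 0.594440
Parallel (HPU pump and downhole gauge): 1 − (1 − 0.805000)(1 − 0.909000) = 0.982255
Parallel (hydraulic accumulator and topside master controller): 1 − (1 − 0.935000)(1 − 0.871000) = 0.991615
Series ([0.982255] and [0.991615]): 0.982255 × 0.991615 = 0.974019
Parallel ([0.594440] and [0.974019]): 1 − (1 − 0.594440)(1 − 0.974019) = 0.9895

0.9895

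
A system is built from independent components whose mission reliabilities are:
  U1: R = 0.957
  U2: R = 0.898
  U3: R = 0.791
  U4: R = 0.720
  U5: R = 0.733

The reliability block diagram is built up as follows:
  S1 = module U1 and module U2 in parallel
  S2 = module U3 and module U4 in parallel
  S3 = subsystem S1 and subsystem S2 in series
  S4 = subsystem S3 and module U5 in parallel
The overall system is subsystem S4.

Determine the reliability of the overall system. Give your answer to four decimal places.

Parallel (U1 and U2): 1 − (1 − 0.957000)(1 − 0.898000) = 0.995614
Parallel (U3 and U4): 1 − (1 − 0.791000)(1 − 0.720000) = 0.941480
Series ([0.995614] and [0.941480]): 0.995614 × 0.941480 = 0.937351
Parallel ([0.937351] and U5): 1 − (1 − 0.937351)(1 − 0.733000) = 0.9833

0.9833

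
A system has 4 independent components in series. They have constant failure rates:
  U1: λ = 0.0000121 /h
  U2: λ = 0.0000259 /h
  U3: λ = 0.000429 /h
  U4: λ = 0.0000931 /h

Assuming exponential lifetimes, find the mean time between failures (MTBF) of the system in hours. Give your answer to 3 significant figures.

Series of exponential components: λ_sys = Σ λ_i
λ_sys = 0.0000121 + 0.0000259 + 0.000429 + 0.0000931 = 5.6010e-04 /h
MTBF = 1 / λ_sys = 1790 h

1790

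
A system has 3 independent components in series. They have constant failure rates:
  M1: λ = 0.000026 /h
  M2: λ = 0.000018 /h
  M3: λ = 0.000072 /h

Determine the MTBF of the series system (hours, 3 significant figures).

8620

Series of exponential components: λ_sys = Σ λ_i
λ_sys = 0.000026 + 0.000018 + 0.000072 = 1.1600e-04 /h
MTBF = 1 / λ_sys = 8620 h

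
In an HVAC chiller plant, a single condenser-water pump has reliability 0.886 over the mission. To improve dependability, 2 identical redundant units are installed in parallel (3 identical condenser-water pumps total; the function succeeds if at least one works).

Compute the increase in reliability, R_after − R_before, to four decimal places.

R_before = 0.886
R_after = 1 − (1 − 0.886)^3 = 0.9985
ΔR = 0.9985 − 0.886 = 0.1125

0.1125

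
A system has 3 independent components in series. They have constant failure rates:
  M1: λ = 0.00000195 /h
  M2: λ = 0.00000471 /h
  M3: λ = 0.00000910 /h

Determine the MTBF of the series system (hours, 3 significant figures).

Series of exponential components: λ_sys = Σ λ_i
λ_sys = 0.00000195 + 0.00000471 + 0.00000910 = 1.5760e-05 /h
MTBF = 1 / λ_sys = 63500 h

63500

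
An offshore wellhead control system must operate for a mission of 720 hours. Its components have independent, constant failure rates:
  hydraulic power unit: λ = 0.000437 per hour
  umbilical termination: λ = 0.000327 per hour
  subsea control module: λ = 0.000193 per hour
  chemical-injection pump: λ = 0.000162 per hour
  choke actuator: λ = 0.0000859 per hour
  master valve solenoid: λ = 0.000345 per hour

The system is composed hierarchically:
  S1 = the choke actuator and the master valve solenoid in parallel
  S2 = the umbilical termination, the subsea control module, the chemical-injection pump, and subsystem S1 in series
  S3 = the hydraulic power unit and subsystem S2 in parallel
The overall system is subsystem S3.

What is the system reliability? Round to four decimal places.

R(hydraulic power unit) = exp(−0.000437 × 720) = 0.730052
R(umbilical termination) = exp(−0.000327 × 720) = 0.790223
R(subsea control module) = exp(−0.000193 × 720) = 0.870263
R(chemical-injection pump) = exp(−0.000162 × 720) = 0.889906
R(choke actuator) = exp(−0.0000859 × 720) = 0.940026
R(master valve solenoid) = exp(−0.000345 × 720) = 0.780048
Parallel (choke actuator and master valve solenoid): 1 − (1 − 0.940026)(1 − 0.780048) = 0.986809
Series (umbilical termination, subsea control module, chemical-injection pump, and [0.986809]): 0.790223 × 0.870263 × 0.889906 × 0.986809 = 0.603917
Parallel (hydraulic power unit and [0.603917]): 1 − (1 − 0.730052)(1 − 0.603917) = 0.8931

0.8931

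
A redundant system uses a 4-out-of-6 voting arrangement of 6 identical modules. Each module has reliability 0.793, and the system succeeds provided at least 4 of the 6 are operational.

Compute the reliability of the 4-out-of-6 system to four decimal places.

0.8923

R = Σ_{i=4}^{6} C(6,i) p^i (1−p)^{6−i} with p = 0.793
C(6,4)·0.793^4·0.207^2 = 0.254170
C(6,5)·0.793^5·0.207^1 = 0.389482
C(6,6)·0.793^6·0.207^0 = 0.248679
Sum = 0.8923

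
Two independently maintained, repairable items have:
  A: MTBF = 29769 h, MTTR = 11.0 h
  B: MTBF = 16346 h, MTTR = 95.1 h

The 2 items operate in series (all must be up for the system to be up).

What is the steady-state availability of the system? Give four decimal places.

A(A) = MTBF/(MTBF+MTTR) = 29769/(29769+11.0) = 0.999631
A(B) = MTBF/(MTBF+MTTR) = 16346/(16346+95.1) = 0.994216
Series availability: 0.999631 × 0.994216 = 0.9938

0.9938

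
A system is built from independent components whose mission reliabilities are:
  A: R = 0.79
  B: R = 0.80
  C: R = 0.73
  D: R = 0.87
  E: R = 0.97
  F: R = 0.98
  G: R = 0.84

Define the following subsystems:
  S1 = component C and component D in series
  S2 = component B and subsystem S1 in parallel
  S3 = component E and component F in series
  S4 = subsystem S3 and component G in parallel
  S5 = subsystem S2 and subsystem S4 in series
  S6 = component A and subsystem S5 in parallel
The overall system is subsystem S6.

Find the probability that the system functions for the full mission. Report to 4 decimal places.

Series (C and D): 0.730000 × 0.870000 = 0.635100
Parallel (B and [0.635100]): 1 − (1 − 0.800000)(1 − 0.635100) = 0.927020
Series (E and F): 0.970000 × 0.980000 = 0.950600
Parallel ([0.950600] and G): 1 − (1 − 0.950600)(1 − 0.840000) = 0.992096
Series ([0.927020] and [0.992096]): 0.927020 × 0.992096 = 0.919693
Parallel (A and [0.919693]): 1 − (1 − 0.790000)(1 − 0.919693) = 0.9831

0.9831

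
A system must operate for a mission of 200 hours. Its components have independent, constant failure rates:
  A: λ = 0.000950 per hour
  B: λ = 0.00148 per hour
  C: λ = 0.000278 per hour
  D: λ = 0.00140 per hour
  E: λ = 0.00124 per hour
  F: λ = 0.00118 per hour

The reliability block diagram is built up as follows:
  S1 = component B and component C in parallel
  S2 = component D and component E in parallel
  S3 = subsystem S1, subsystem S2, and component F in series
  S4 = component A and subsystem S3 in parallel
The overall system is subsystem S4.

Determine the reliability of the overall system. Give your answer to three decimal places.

R(A) = exp(−0.000950 × 200) = 0.82696
R(B) = exp(−0.00148 × 200) = 0.74379
R(C) = exp(−0.000278 × 200) = 0.94592
R(D) = exp(−0.00140 × 200) = 0.75578
R(E) = exp(−0.00124 × 200) = 0.78036
R(F) = exp(−0.00118 × 200) = 0.78978
Parallel (B and C): 1 − (1 − 0.74379)(1 − 0.94592) = 0.98614
Parallel (D and E): 1 − (1 − 0.75578)(1 − 0.78036) = 0.94636
Series ([0.98614], [0.94636], and F): 0.98614 × 0.94636 × 0.78978 = 0.73706
Parallel (A and [0.73706]): 1 − (1 − 0.82696)(1 − 0.73706) = 0.955

0.955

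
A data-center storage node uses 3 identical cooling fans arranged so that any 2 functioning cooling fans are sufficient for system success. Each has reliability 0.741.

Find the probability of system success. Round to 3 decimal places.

R = Σ_{i=2}^{3} C(3,i) p^i (1−p)^{3−i} with p = 0.741
C(3,2)·0.741^2·0.259^1 = 0.42664
C(3,3)·0.741^3·0.259^0 = 0.40687
Sum = 0.834

0.834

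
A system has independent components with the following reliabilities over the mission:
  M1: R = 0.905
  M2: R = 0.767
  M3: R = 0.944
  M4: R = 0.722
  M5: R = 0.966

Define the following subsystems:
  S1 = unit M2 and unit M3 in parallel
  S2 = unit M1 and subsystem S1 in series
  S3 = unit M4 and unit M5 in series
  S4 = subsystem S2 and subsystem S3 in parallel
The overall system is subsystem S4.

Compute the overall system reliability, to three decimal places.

0.968

Parallel (M2 and M3): 1 − (1 − 0.76700)(1 − 0.94400) = 0.98695
Series (M1 and [0.98695]): 0.90500 × 0.98695 = 0.89319
Series (M4 and M5): 0.72200 × 0.96600 = 0.69745
Parallel ([0.89319] and [0.69745]): 1 − (1 − 0.89319)(1 − 0.69745) = 0.968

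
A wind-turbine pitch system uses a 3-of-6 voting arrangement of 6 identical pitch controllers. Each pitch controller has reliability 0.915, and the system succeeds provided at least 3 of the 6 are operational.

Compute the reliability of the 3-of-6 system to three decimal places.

R = Σ_{i=3}^{6} C(6,i) p^i (1−p)^{6−i} with p = 0.915
C(6,3)·0.915^3·0.085^3 = 0.00941
C(6,4)·0.915^4·0.085^2 = 0.07596
C(6,5)·0.915^5·0.085^1 = 0.32710
C(6,6)·0.915^6·0.085^0 = 0.58685
Sum = 0.999

0.999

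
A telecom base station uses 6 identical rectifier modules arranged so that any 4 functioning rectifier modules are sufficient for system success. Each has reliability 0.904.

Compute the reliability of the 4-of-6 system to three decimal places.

R = Σ_{i=4}^{6} C(6,i) p^i (1−p)^{6−i} with p = 0.904
C(6,4)·0.904^4·0.096^2 = 0.09232
C(6,5)·0.904^5·0.096^1 = 0.34775
C(6,6)·0.904^6·0.096^0 = 0.54577
Sum = 0.986

0.986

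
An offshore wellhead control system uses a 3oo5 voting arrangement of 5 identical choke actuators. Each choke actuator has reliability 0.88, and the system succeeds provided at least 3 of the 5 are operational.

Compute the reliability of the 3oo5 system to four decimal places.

0.9857

R = Σ_{i=3}^{5} C(5,i) p^i (1−p)^{5−i} with p = 0.88
C(5,3)·0.88^3·0.12^2 = 0.098132
C(5,4)·0.88^4·0.12^1 = 0.359817
C(5,5)·0.88^5·0.12^0 = 0.527732
Sum = 0.9857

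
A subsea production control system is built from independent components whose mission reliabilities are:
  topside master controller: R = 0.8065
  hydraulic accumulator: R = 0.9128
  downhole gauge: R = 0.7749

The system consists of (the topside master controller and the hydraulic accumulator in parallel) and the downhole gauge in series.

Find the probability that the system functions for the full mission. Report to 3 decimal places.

0.762

Parallel (topside master controller and hydraulic accumulator): 1 − (1 − 0.80650)(1 − 0.91280) = 0.98313
Series ([0.98313] and downhole gauge): 0.98313 × 0.77490 = 0.762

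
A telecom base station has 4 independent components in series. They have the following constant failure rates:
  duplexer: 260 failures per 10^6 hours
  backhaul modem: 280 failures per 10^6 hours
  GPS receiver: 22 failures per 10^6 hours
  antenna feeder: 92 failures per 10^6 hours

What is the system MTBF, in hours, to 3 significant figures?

Series of exponential components: λ_sys = Σ λ_i
λ_sys = 0.00026 + 0.00028 + 0.000022 + 0.000092 = 6.5400e-04 /h
MTBF = 1 / λ_sys = 1530 h

1530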